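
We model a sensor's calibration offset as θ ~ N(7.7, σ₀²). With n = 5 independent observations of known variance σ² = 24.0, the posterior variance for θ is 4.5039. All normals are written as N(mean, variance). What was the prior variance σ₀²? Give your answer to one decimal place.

σ₀² = 73.0

For the Normal–Normal model with known σ², precisions add: τ_n = τ₀ + n/σ².
So 1/σ₀² = 1/4.5039 − 5/24.0 = 0.222030 − 0.208333 = 0.013697.
Hence σ₀² = 1/0.013697 ≈ 73.0.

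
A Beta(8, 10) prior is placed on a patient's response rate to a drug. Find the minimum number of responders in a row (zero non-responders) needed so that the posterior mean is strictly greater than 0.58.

k = 6

After k responders and 0 non-responders the posterior is Beta(8+k, 10), with mean (8+k)/(8+10+k).
Set (8+k)/(18+k) > 0.58 and solve: k > (0.58·18 − 8)/(1 − 0.58) = 5.810.
The smallest integer exceeding 5.810 is 6, and checking k=6: (14)/(24) = 0.5833 > 0.58.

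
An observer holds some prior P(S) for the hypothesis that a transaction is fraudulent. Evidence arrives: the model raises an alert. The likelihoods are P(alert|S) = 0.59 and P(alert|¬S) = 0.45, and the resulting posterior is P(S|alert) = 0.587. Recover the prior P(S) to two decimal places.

Bayes' rule in odds form gives O(S|E) = O(S)·[P(E|S)/P(E|¬S)], hence O(S) = O(S|E)/LR.
Posterior odds = 0.587/(1−0.587) = 1.4213. LR = 0.59/0.45 = 1.3111.
Prior odds = 1.4213/1.3111 = 1.0841, so P(S) = 1.0841/(1+1.0841) ≈ 0.52.

P(S) = 0.52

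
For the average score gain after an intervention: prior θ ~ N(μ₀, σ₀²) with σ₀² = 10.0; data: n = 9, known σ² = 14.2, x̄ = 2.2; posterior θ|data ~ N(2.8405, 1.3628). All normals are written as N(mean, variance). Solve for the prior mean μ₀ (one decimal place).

With known observation variance, the Normal–Normal posterior has precision τ_n = τ₀ + n/σ² and mean μ_n = (τ₀μ₀ + (n/σ²)x̄)/τ_n.
Here τ₀ = 1/10.0 = 0.100000 and τ_data = 9/14.2 = 0.633803, so τ_n = 0.733803.
Rearranging for μ₀: μ₀ = (μ_n·τ_n − τ_data·x̄)/τ₀ = (2.8405·0.733803 − 0.633803·2.2) / 0.100000 = 0.690001/0.100000 ≈ 6.9.

μ₀ = 6.9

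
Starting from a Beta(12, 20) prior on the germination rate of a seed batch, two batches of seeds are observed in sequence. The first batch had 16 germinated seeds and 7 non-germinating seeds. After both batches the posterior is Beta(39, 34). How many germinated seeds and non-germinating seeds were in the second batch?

Sequential conjugate updates are equivalent to a single update on the pooled data, so total successes = posterior α − prior α and total failures = posterior β − prior β.
Total across both batches: 39−12=27 germinated seeds, 34−20=14 non-germinating seeds.
Subtract the first batch: 27−16=11 germinated seeds and 14−7=7 non-germinating seeds.

11 germinated seeds and 7 non-germinating seeds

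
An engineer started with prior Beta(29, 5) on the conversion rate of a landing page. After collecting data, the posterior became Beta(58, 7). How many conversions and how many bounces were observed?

A Beta(α, β) prior with s successes and f failures in binomial data gives a Beta(α+s, β+f) posterior.
Match parameters: s=58−29=29, f=7−5=2.

29 conversions and 2 bounces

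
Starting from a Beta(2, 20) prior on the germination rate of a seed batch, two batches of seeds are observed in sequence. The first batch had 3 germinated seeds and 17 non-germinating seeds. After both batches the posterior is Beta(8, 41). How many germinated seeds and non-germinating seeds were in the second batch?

3 germinated seeds and 4 non-germinating seeds

Because Beta–binomial updating is additive in the counts, the combined data contributed (α_post−α_prior, β_post−β_prior) successes and failures.
Total across both batches: 8−2=6 germinated seeds, 41−20=21 non-germinating seeds.
Subtract the first batch: 6−3=3 germinated seeds and 21−17=4 non-germinating seeds.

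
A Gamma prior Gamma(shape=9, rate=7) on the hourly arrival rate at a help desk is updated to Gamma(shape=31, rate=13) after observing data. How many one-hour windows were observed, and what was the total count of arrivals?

Gamma–Poisson conjugacy: posterior shape = α + Σxᵢ, posterior rate = β + n.
Matching: Σxᵢ = 31 − 9 = 22 and n = 13 − 7 = 6.

n = 6 one-hour windows with total 22 arrivals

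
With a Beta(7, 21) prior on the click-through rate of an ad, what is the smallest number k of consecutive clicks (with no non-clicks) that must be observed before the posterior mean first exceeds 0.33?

After k clicks and 0 non-clicks the posterior is Beta(7+k, 21), with mean (7+k)/(7+21+k).
Set (7+k)/(28+k) > 0.33 and solve: k > (0.33·28 − 7)/(1 − 0.33) = 3.343.
The smallest integer exceeding 3.343 is 4, and checking k=4: (11)/(32) = 0.3438 > 0.33.

k = 4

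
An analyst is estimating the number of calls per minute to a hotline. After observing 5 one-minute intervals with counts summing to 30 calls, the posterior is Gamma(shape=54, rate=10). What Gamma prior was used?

Gamma–Poisson conjugacy: posterior shape = α + Σxᵢ, posterior rate = β + n.
So α = 54 − 30 = 24 and β = 10 − 5 = 5.

Gamma(shape=24, rate=5)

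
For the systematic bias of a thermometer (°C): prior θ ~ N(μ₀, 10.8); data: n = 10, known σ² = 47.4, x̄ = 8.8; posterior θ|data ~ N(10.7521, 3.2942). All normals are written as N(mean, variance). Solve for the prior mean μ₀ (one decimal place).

With known observation variance, the Normal–Normal posterior has precision τ_n = τ₀ + n/σ² and mean μ_n = (τ₀μ₀ + (n/σ²)x̄)/τ_n.
Here τ₀ = 1/10.8 = 0.092593 and τ_data = 10/47.4 = 0.210970, so τ_n = 0.303563.
Rearranging for μ₀: μ₀ = (μ_n·τ_n − τ_data·x̄)/τ₀ = (10.7521·0.303563 − 0.210970·8.8) / 0.092593 = 1.407404/0.092593 ≈ 15.2.

μ₀ = 15.2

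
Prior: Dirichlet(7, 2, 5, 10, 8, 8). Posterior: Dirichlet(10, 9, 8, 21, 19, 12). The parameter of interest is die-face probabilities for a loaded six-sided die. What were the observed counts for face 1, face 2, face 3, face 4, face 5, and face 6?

counts (3, 7, 3, 11, 11, 4)

For a Dirichlet(α) prior with multinomial counts c, the posterior is Dirichlet(α + c) componentwise.
Counts are posterior − prior componentwise: 10−7=3, 9−2=7, 8−5=3, 21−10=11, 19−8=11, 12−8=4.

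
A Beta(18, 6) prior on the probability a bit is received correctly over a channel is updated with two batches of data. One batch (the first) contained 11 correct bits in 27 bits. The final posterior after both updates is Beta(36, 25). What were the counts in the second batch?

7 correct bits and 3 errors

Sequential conjugate updates are equivalent to a single update on the pooled data, so total successes = posterior α − prior α and total failures = posterior β − prior β.
Total across both batches: 36−18=18 correct bits, 25−6=19 errors.
Subtract the first batch: 18−11=7 correct bits and 19−16=3 errors.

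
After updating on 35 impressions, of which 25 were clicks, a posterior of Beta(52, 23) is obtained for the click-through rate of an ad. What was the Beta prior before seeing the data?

Under Beta–binomial conjugacy the posterior parameters are (a+s, b+f).
So a = 52 − 25 = 27 and b = 23 − 10 = 13.

Beta(27, 13)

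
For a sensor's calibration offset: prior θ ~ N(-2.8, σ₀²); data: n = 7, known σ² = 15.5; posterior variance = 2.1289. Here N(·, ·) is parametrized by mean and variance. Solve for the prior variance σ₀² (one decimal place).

For the Normal–Normal model with known σ², precisions add: τ_n = τ₀ + n/σ².
So 1/σ₀² = 1/2.1289 − 7/15.5 = 0.469726 − 0.451613 = 0.018113.
Hence σ₀² = 1/0.018113 ≈ 55.2.

σ₀² = 55.2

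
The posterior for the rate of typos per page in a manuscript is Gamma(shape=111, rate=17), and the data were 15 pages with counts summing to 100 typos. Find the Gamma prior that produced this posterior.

Gamma(shape=11, rate=2)

Gamma–Poisson conjugacy: posterior shape = α + Σxᵢ, posterior rate = β + n.
So α = 111 − 100 = 11 and β = 17 − 15 = 2.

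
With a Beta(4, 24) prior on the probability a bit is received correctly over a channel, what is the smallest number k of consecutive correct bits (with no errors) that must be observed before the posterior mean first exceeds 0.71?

k = 55

After k correct bits and 0 errors the posterior is Beta(4+k, 24), with mean (4+k)/(4+24+k).
Set (4+k)/(28+k) > 0.71 and solve: k > (0.71·28 − 4)/(1 − 0.71) = 54.759.
The smallest integer exceeding 54.759 is 55.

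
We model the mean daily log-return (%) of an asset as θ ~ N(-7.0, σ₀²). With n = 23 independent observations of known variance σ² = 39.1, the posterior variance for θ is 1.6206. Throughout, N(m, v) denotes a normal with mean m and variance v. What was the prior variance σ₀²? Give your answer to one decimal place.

Posterior precision equals prior precision plus data precision: 1/σ_n² = 1/σ₀² + n/σ².
So 1/σ₀² = 1/1.6206 − 23/39.1 = 0.617055 − 0.588235 = 0.028820.
Hence σ₀² = 1/0.028820 ≈ 34.7.

σ₀² = 34.7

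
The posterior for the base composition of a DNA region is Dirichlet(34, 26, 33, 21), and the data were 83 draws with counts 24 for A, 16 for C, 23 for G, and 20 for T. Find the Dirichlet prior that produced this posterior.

Dirichlet(10, 10, 10, 1)

For a Dirichlet(α) prior with multinomial counts c, the posterior is Dirichlet(α + c) componentwise.
Subtract each count from the matching posterior parameter: 34−24=10, 26−16=10, 33−23=10, 21−20=1.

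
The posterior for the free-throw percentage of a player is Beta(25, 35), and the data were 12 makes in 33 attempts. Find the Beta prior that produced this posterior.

Beta(13, 14)

A Beta(a, b) prior with s successes and f failures in binomial data gives a Beta(a+s, b+f) posterior.
So a = 25 − 12 = 13 and b = 35 − 21 = 14.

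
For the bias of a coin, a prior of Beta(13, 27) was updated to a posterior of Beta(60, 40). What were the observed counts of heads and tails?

Beta is conjugate to the binomial likelihood: posterior = Beta(a+s, b+f).
Match parameters: s=60−13=47, f=40−27=13.

47 heads and 13 tails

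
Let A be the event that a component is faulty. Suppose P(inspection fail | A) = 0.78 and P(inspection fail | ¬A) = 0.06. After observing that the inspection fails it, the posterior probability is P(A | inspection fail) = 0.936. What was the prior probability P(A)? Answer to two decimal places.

Bayes' rule in odds form gives O(A|E) = O(A)·[P(E|A)/P(E|¬A)], hence O(A) = O(A|E)/LR.
Posterior odds = 0.936/(1−0.936) = 14.6250. LR = 0.78/0.06 = 13.0000.
Prior odds = 14.6250/13.0000 = 1.1250, so P(A) = 1.1250/(1+1.1250) ≈ 0.53.

P(A) = 0.53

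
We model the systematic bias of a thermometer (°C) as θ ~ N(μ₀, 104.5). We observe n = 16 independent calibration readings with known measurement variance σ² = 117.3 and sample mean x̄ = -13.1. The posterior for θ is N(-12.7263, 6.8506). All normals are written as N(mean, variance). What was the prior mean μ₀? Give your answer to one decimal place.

The posterior mean is a precision-weighted average: μ_n = (τ₀μ₀ + τ_data·x̄)/(τ₀+τ_data), with τ₀=1/σ₀² and τ_data=n/σ².
Here τ₀ = 1/104.5 = 0.009569 and τ_data = 16/117.3 = 0.136402, so τ_n = 0.145971.
Rearranging for μ₀: μ₀ = (μ_n·τ_n − τ_data·x̄)/τ₀ = (-12.7263·0.145971 − 0.136402·-13.1) / 0.009569 = -0.070805/0.009569 ≈ -7.4.

μ₀ = -7.4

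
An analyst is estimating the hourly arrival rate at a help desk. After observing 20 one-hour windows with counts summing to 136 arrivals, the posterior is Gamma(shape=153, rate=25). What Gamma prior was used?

A Gamma(α, β) prior (rate parametrization) on a Poisson rate with n observations summing to S gives posterior Gamma(α+S, β+n).
So α = 153 − 136 = 17 and β = 25 − 20 = 5.

Gamma(shape=17, rate=5)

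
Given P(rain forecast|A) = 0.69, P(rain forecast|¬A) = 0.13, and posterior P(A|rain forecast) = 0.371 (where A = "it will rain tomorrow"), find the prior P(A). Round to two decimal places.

Bayes' rule in odds form gives O(A|E) = O(A)·[P(E|A)/P(E|¬A)], hence O(A) = O(A|E)/LR.
Posterior odds = 0.371/(1−0.371) = 0.5898. LR = 0.69/0.13 = 5.3077.
Prior odds = 0.5898/5.3077 = 0.1111, so P(A) = 0.1111/(1+0.1111) ≈ 0.10.

P(A) = 0.10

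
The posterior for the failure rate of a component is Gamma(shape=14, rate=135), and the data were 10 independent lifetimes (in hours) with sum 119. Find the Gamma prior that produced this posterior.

For an exponential likelihood with a Gamma(α, β) prior on the rate, n observations with total T give posterior Gamma(α+n, β+T).
So α = 14 − 10 = 4 and β = 135 − 119 = 16.

Gamma(shape=4, rate=16)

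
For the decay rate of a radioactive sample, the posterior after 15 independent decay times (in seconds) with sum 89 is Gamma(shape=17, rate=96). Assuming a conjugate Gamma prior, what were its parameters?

Gamma(shape=2, rate=7)

For an exponential likelihood with a Gamma(α, β) prior on the rate, n observations with total T give posterior Gamma(α+n, β+T).
So α = 17 − 15 = 2 and β = 96 − 89 = 7.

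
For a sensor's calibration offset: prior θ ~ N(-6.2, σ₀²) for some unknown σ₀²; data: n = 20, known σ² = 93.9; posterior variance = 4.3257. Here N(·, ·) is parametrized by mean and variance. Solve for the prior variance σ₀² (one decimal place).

σ₀² = 55.0

For the Normal–Normal model with known σ², precisions add: τ_n = τ₀ + n/σ².
So 1/σ₀² = 1/4.3257 − 20/93.9 = 0.231176 − 0.212993 = 0.018183.
Hence σ₀² = 1/0.018183 ≈ 55.0.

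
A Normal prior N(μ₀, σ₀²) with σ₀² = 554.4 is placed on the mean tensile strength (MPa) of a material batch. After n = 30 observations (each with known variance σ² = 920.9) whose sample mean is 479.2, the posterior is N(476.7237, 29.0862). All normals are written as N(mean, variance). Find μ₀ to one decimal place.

The posterior mean is a precision-weighted average: μ_n = (τ₀μ₀ + τ_data·x̄)/(τ₀+τ_data), with τ₀=1/σ₀² and τ_data=n/σ².
Here τ₀ = 1/554.4 = 0.001804 and τ_data = 30/920.9 = 0.032577, so τ_n = 0.034381.
Rearranging for μ₀: μ₀ = (μ_n·τ_n − τ_data·x̄)/τ₀ = (476.7237·0.034381 − 0.032577·479.2) / 0.001804 = 0.779339/0.001804 ≈ 432.0.

μ₀ = 432.0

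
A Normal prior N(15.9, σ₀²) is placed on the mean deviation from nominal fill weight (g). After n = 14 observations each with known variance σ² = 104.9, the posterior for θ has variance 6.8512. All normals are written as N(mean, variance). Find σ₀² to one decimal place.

σ₀² = 80.0

For the Normal–Normal model with known σ², precisions add: τ_n = τ₀ + n/σ².
So 1/σ₀² = 1/6.8512 − 14/104.9 = 0.145960 − 0.133460 = 0.012500.
Hence σ₀² = 1/0.012500 ≈ 80.0.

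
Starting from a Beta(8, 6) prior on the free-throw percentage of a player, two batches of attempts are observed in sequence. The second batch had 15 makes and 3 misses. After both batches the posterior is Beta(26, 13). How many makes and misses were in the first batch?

3 makes and 4 misses

Sequential conjugate updates are equivalent to a single update on the pooled data, so total successes = posterior α − prior α and total failures = posterior β − prior β.
Total across both batches: 26−8=18 makes, 13−6=7 misses.
Subtract the second batch: 18−15=3 makes and 7−3=4 misses.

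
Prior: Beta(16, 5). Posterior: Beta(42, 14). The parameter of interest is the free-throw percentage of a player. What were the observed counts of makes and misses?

26 makes and 9 misses

A Beta(a, b) prior with s successes and f failures in binomial data gives a Beta(a+s, b+f) posterior.
Match parameters: s=42−16=26, f=14−5=9.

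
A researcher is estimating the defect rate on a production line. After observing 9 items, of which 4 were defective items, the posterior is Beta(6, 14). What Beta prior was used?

Beta(2, 9)

A Beta(a, b) prior with s successes and f failures in binomial data gives a Beta(a+s, b+f) posterior.
Subtract the data counts: 6−4=2, 14−5=9.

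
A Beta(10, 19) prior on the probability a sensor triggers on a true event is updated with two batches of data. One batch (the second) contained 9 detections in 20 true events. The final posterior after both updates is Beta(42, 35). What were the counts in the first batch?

Because Beta–binomial updating is additive in the counts, the combined data contributed (α_post−α_prior, β_post−β_prior) successes and failures.
Total across both batches: 42−10=32 detections, 35−19=16 misses.
Subtract the second batch: 32−9=23 detections and 16−11=5 misses.

23 detections and 5 misses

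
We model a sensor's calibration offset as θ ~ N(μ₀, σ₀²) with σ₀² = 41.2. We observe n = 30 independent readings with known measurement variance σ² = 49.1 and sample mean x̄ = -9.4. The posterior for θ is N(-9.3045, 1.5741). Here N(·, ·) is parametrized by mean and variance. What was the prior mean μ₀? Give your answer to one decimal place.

With known observation variance, the Normal–Normal posterior has precision τ_n = τ₀ + n/σ² and mean μ_n = (τ₀μ₀ + (n/σ²)x̄)/τ_n.
Here τ₀ = 1/41.2 = 0.024272 and τ_data = 30/49.1 = 0.610998, so τ_n = 0.635270.
Rearranging for μ₀: μ₀ = (μ_n·τ_n − τ_data·x̄)/τ₀ = (-9.3045·0.635270 − 0.610998·-9.4) / 0.024272 = -0.167489/0.024272 ≈ -6.9.

μ₀ = -6.9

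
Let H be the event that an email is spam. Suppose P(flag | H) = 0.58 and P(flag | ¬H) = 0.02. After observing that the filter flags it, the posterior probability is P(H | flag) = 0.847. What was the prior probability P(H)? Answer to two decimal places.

P(H) = 0.16

In odds form, posterior odds = prior odds × likelihood ratio, so prior odds = posterior odds ÷ LR.
Posterior odds = 0.847/(1−0.847) = 5.5359. LR = 0.58/0.02 = 29.0000.
Prior odds = 5.5359/29.0000 = 0.1909, so P(H) = 0.1909/(1+0.1909) ≈ 0.16.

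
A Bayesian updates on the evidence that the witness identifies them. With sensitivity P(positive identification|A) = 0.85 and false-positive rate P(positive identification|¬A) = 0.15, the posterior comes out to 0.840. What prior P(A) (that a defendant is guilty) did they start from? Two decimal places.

In odds form, posterior odds = prior odds × likelihood ratio, so prior odds = posterior odds ÷ LR.
Posterior odds = 0.840/(1−0.840) = 5.2500. LR = 0.85/0.15 = 5.6667.
Prior odds = 5.2500/5.6667 = 0.9265, so P(A) = 0.9265/(1+0.9265) ≈ 0.48.

P(A) = 0.48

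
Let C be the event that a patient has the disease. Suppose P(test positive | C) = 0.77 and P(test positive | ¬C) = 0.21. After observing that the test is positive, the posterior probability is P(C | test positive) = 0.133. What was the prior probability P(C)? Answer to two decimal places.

P(C) = 0.04

Bayes' rule in odds form gives O(C|E) = O(C)·[P(E|C)/P(E|¬C)], hence O(C) = O(C|E)/LR.
Posterior odds = 0.133/(1−0.133) = 0.1534. LR = 0.77/0.21 = 3.6667.
Prior odds = 0.1534/3.6667 = 0.0418, so P(C) = 0.0418/(1+0.0418) ≈ 0.04.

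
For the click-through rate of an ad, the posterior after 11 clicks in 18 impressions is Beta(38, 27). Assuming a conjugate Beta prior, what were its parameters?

Under Beta–binomial conjugacy the posterior parameters are (α+s, β+f).
So α = 38 − 11 = 27 and β = 27 − 7 = 20.

Beta(27, 20)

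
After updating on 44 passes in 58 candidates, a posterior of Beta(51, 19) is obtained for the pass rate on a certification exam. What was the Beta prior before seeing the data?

A Beta(α, β) prior with s successes and f failures in binomial data gives a Beta(α+s, β+f) posterior.
Subtract the data counts: 51−44=7, 19−14=5.

Beta(7, 5)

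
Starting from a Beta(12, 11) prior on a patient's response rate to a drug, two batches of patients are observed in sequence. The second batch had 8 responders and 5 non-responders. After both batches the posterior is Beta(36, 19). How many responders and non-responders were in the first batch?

Because Beta–binomial updating is additive in the counts, the combined data contributed (α_post−α_prior, β_post−β_prior) successes and failures.
Total across both batches: 36−12=24 responders, 19−11=8 non-responders.
Subtract the second batch: 24−8=16 responders and 8−5=3 non-responders.

16 responders and 3 non-responders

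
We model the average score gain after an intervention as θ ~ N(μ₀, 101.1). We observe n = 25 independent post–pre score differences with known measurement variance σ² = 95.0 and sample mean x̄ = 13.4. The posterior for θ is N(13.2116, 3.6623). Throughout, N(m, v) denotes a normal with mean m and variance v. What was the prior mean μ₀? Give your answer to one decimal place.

μ₀ = 8.2

The posterior mean is a precision-weighted average: μ_n = (τ₀μ₀ + τ_data·x̄)/(τ₀+τ_data), with τ₀=1/σ₀² and τ_data=n/σ².
Here τ₀ = 1/101.1 = 0.009891 and τ_data = 25/95.0 = 0.263158, so τ_n = 0.273049.
Rearranging for μ₀: μ₀ = (μ_n·τ_n − τ_data·x̄)/τ₀ = (13.2116·0.273049 − 0.263158·13.4) / 0.009891 = 0.081097/0.009891 ≈ 8.2.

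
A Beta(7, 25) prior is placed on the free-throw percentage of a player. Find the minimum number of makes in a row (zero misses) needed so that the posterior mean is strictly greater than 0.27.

k = 3

After k makes and 0 misses the posterior is Beta(7+k, 25), with mean (7+k)/(7+25+k).
Set (7+k)/(32+k) > 0.27 and solve: k > (0.27·32 − 7)/(1 − 0.27) = 2.247.
The smallest integer exceeding 2.247 is 3, and checking k=3: (10)/(35) = 0.2857 > 0.27.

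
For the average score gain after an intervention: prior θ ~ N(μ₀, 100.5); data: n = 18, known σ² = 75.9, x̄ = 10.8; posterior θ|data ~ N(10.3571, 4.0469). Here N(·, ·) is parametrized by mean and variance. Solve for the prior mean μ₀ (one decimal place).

With known observation variance, the Normal–Normal posterior has precision τ_n = τ₀ + n/σ² and mean μ_n = (τ₀μ₀ + (n/σ²)x̄)/τ_n.
Here τ₀ = 1/100.5 = 0.009950 and τ_data = 18/75.9 = 0.237154, so τ_n = 0.247104.
Rearranging for μ₀: μ₀ = (μ_n·τ_n − τ_data·x̄)/τ₀ = (10.3571·0.247104 − 0.237154·10.8) / 0.009950 = -0.001982/0.009950 ≈ -0.2.

μ₀ = -0.2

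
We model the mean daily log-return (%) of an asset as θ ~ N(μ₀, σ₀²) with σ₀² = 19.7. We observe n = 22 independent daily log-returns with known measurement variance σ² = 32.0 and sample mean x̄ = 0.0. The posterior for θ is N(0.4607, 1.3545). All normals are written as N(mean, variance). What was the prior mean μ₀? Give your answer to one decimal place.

μ₀ = 6.7

The posterior mean is a precision-weighted average: μ_n = (τ₀μ₀ + τ_data·x̄)/(τ₀+τ_data), with τ₀=1/σ₀² and τ_data=n/σ².
Here τ₀ = 1/19.7 = 0.050761 and τ_data = 22/32.0 = 0.687500, so τ_n = 0.738261.
Rearranging for μ₀: μ₀ = (μ_n·τ_n − τ_data·x̄)/τ₀ = (0.4607·0.738261 − 0.687500·0.0) / 0.050761 = 0.340117/0.050761 ≈ 6.7.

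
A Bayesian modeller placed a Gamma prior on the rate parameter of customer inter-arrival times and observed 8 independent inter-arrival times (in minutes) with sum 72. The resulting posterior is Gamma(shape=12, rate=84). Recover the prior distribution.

Gamma–exponential conjugacy: posterior shape = α + n, posterior rate = β + Σtᵢ.
So α = 12 − 8 = 4 and β = 84 − 72 = 12.

Gamma(shape=4, rate=12)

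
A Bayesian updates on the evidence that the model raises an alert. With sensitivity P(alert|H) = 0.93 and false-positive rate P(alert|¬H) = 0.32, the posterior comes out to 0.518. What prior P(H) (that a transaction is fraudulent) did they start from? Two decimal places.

P(H) = 0.27

In odds form, posterior odds = prior odds × likelihood ratio, so prior odds = posterior odds ÷ LR.
Posterior odds = 0.518/(1−0.518) = 1.0747. LR = 0.93/0.32 = 2.9062.
Prior odds = 1.0747/2.9062 = 0.3698, so P(H) = 0.3698/(1+0.3698) ≈ 0.27.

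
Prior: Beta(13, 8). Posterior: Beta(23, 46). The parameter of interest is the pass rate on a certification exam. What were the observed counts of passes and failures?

10 passes and 38 failures

A Beta(α, β) prior with s successes and f failures in binomial data gives a Beta(α+s, β+f) posterior.
Match parameters: s=23−13=10, f=46−8=38.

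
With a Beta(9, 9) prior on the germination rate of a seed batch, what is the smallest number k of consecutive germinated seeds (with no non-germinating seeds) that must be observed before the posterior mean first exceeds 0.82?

k = 33

After k germinated seeds and 0 non-germinating seeds the posterior is Beta(9+k, 9), with mean (9+k)/(9+9+k).
Set (9+k)/(18+k) > 0.82 and solve: k > (0.82·18 − 9)/(1 − 0.82) = 32.000.
The smallest integer exceeding 32.000 is 33, and checking k=33: (42)/(51) = 0.8235 > 0.82.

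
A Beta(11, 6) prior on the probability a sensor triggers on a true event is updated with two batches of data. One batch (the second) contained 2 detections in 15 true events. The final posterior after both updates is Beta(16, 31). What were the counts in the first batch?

3 detections and 12 misses

Sequential conjugate updates are equivalent to a single update on the pooled data, so total successes = posterior α − prior α and total failures = posterior β − prior β.
Total across both batches: 16−11=5 detections, 31−6=25 misses.
Subtract the second batch: 5−2=3 detections and 25−13=12 misses.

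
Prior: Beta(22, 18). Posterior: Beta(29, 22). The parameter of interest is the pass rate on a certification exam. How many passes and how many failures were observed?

7 passes and 4 failures

Under Beta–binomial conjugacy the posterior parameters are (α+s, β+f).
Match parameters: s=29−22=7, f=22−18=4.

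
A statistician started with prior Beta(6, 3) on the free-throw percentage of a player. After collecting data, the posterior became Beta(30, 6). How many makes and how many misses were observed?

24 makes and 3 misses

A Beta(a, b) prior with s successes and f failures in binomial data gives a Beta(a+s, b+f) posterior.
Match parameters: s=30−6=24, f=6−3=3.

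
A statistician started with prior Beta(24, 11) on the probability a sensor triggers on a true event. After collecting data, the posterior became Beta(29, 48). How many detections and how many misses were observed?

5 detections and 37 misses

Beta is conjugate to the binomial likelihood: posterior = Beta(a+s, b+f).
Match parameters: s=29−24=5, f=48−11=37.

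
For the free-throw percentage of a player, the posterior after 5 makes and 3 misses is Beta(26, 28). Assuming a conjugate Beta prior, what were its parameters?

Beta(21, 25)

Under Beta–binomial conjugacy the posterior parameters are (α+s, β+f).
So α = 26 − 5 = 21 and β = 28 − 3 = 25.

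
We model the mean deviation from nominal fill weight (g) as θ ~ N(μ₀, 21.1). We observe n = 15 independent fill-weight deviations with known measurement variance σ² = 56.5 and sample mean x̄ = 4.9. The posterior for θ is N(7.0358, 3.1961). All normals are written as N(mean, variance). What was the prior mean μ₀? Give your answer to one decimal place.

The posterior mean is a precision-weighted average: μ_n = (τ₀μ₀ + τ_data·x̄)/(τ₀+τ_data), with τ₀=1/σ₀² and τ_data=n/σ².
Here τ₀ = 1/21.1 = 0.047393 and τ_data = 15/56.5 = 0.265487, so τ_n = 0.312880.
Rearranging for μ₀: μ₀ = (μ_n·τ_n − τ_data·x̄)/τ₀ = (7.0358·0.312880 − 0.265487·4.9) / 0.047393 = 0.900475/0.047393 ≈ 19.0.

μ₀ = 19.0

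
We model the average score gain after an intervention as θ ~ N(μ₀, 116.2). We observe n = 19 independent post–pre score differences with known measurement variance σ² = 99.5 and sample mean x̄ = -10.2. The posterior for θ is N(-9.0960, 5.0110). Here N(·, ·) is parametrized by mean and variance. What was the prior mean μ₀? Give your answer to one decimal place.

The posterior mean is a precision-weighted average: μ_n = (τ₀μ₀ + τ_data·x̄)/(τ₀+τ_data), with τ₀=1/σ₀² and τ_data=n/σ².
Here τ₀ = 1/116.2 = 0.008606 and τ_data = 19/99.5 = 0.190955, so τ_n = 0.199561.
Rearranging for μ₀: μ₀ = (μ_n·τ_n − τ_data·x̄)/τ₀ = (-9.0960·0.199561 − 0.190955·-10.2) / 0.008606 = 0.132534/0.008606 ≈ 15.4.

μ₀ = 15.4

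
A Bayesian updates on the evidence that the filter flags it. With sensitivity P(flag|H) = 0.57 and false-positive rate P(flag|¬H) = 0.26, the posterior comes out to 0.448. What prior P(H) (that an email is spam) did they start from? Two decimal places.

In odds form, posterior odds = prior odds × likelihood ratio, so prior odds = posterior odds ÷ LR.
Posterior odds = 0.448/(1−0.448) = 0.8116. LR = 0.57/0.26 = 2.1923.
Prior odds = 0.8116/2.1923 = 0.3702, so P(H) = 0.3702/(1+0.3702) ≈ 0.27.

P(H) = 0.27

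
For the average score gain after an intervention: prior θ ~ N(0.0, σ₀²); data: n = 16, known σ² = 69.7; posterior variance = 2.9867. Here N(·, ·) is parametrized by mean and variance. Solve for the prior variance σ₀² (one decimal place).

Posterior precision equals prior precision plus data precision: 1/σ_n² = 1/σ₀² + n/σ².
So 1/σ₀² = 1/2.9867 − 16/69.7 = 0.334818 − 0.229555 = 0.105263.
Hence σ₀² = 1/0.105263 ≈ 9.5.

σ₀² = 9.5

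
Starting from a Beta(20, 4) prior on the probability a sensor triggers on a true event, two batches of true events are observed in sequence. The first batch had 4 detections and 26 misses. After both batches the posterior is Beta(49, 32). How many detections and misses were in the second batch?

Because Beta–binomial updating is additive in the counts, the combined data contributed (α_post−α_prior, β_post−β_prior) successes and failures.
Total across both batches: 49−20=29 detections, 32−4=28 misses.
Subtract the first batch: 29−4=25 detections and 28−26=2 misses.

25 detections and 2 misses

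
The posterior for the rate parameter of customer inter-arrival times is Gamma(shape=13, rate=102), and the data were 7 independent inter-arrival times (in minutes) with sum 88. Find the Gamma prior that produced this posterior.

Gamma(shape=6, rate=14)

Gamma–exponential conjugacy: posterior shape = α + n, posterior rate = β + Σtᵢ.
So α = 13 − 7 = 6 and β = 102 − 88 = 14.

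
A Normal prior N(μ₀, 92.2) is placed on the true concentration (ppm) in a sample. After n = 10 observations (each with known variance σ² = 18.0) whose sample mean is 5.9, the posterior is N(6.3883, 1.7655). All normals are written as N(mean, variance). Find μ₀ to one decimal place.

The posterior mean is a precision-weighted average: μ_n = (τ₀μ₀ + τ_data·x̄)/(τ₀+τ_data), with τ₀=1/σ₀² and τ_data=n/σ².
Here τ₀ = 1/92.2 = 0.010846 and τ_data = 10/18.0 = 0.555556, so τ_n = 0.566402.
Rearranging for μ₀: μ₀ = (μ_n·τ_n − τ_data·x̄)/τ₀ = (6.3883·0.566402 − 0.555556·5.9) / 0.010846 = 0.340565/0.010846 ≈ 31.4.

μ₀ = 31.4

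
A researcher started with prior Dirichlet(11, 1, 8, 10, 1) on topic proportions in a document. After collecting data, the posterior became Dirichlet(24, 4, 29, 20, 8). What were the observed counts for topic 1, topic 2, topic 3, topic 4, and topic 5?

For a Dirichlet(α) prior with multinomial counts c, the posterior is Dirichlet(α + c) componentwise.
Counts are posterior − prior componentwise: 24−11=13, 4−1=3, 29−8=21, 20−10=10, 8−1=7.

counts (13, 3, 21, 10, 7)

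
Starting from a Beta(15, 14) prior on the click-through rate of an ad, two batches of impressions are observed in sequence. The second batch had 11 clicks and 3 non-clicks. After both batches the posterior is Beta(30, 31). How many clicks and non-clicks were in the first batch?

Sequential conjugate updates are equivalent to a single update on the pooled data, so total successes = posterior α − prior α and total failures = posterior β − prior β.
Total across both batches: 30−15=15 clicks, 31−14=17 non-clicks.
Subtract the second batch: 15−11=4 clicks and 17−3=14 non-clicks.

4 clicks and 14 non-clicks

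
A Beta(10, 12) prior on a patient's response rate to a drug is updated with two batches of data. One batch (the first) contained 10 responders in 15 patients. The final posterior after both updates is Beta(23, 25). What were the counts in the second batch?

Sequential conjugate updates are equivalent to a single update on the pooled data, so total successes = posterior α − prior α and total failures = posterior β − prior β.
Total across both batches: 23−10=13 responders, 25−12=13 non-responders.
Subtract the first batch: 13−10=3 responders and 13−5=8 non-responders.

3 responders and 8 non-responders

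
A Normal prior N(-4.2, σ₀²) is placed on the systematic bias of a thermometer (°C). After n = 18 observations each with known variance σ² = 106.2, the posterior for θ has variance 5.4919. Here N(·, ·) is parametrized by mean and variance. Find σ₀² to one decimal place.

σ₀² = 79.4

For the Normal–Normal model with known σ², precisions add: τ_n = τ₀ + n/σ².
So 1/σ₀² = 1/5.4919 − 18/106.2 = 0.182086 − 0.169492 = 0.012594.
Hence σ₀² = 1/0.012594 ≈ 79.4.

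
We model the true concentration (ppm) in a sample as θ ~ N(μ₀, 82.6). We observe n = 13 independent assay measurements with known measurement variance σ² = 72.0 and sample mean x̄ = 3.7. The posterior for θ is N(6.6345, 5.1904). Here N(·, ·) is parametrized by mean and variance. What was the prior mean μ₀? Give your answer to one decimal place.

With known observation variance, the Normal–Normal posterior has precision τ_n = τ₀ + n/σ² and mean μ_n = (τ₀μ₀ + (n/σ²)x̄)/τ_n.
Here τ₀ = 1/82.6 = 0.012107 and τ_data = 13/72.0 = 0.180556, so τ_n = 0.192663.
Rearranging for μ₀: μ₀ = (μ_n·τ_n − τ_data·x̄)/τ₀ = (6.6345·0.192663 − 0.180556·3.7) / 0.012107 = 0.610165/0.012107 ≈ 50.4.

μ₀ = 50.4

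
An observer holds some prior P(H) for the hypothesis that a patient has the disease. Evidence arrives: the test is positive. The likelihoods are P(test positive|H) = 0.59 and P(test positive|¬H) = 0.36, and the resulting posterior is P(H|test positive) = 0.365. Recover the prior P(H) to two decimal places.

P(H) = 0.26

Bayes' rule in odds form gives O(H|E) = O(H)·[P(E|H)/P(E|¬H)], hence O(H) = O(H|E)/LR.
Posterior odds = 0.365/(1−0.365) = 0.5748. LR = 0.59/0.36 = 1.6389.
Prior odds = 0.5748/1.6389 = 0.3507, so P(H) = 0.3507/(1+0.3507) ≈ 0.26.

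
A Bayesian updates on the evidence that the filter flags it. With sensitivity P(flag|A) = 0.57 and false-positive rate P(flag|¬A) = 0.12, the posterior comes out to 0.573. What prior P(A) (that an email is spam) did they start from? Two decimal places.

P(A) = 0.22

Bayes' rule in odds form gives O(A|E) = O(A)·[P(E|A)/P(E|¬A)], hence O(A) = O(A|E)/LR.
Posterior odds = 0.573/(1−0.573) = 1.3419. LR = 0.57/0.12 = 4.7500.
Prior odds = 1.3419/4.7500 = 0.2825, so P(A) = 0.2825/(1+0.2825) ≈ 0.22.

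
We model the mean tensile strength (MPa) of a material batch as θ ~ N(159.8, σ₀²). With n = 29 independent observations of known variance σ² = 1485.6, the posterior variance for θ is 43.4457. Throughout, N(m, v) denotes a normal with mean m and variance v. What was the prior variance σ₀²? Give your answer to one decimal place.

σ₀² = 286.0

Posterior precision equals prior precision plus data precision: 1/σ_n² = 1/σ₀² + n/σ².
So 1/σ₀² = 1/43.4457 − 29/1485.6 = 0.023017 − 0.019521 = 0.003496.
Hence σ₀² = 1/0.003496 ≈ 286.0.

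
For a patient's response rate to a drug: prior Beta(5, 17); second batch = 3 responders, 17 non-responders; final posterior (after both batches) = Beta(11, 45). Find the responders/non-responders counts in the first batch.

Sequential conjugate updates are equivalent to a single update on the pooled data, so total successes = posterior α − prior α and total failures = posterior β − prior β.
Total across both batches: 11−5=6 responders, 45−17=28 non-responders.
Subtract the second batch: 6−3=3 responders and 28−17=11 non-responders.

3 responders and 11 non-responders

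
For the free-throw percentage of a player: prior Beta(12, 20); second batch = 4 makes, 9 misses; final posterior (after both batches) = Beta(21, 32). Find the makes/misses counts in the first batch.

Sequential conjugate updates are equivalent to a single update on the pooled data, so total successes = posterior α − prior α and total failures = posterior β − prior β.
Total across both batches: 21−12=9 makes, 32−20=12 misses.
Subtract the second batch: 9−4=5 makes and 12−9=3 misses.

5 makes and 3 misses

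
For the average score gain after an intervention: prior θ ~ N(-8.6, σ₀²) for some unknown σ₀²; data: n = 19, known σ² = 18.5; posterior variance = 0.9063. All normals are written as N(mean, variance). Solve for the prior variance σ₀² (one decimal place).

Posterior precision equals prior precision plus data precision: 1/σ_n² = 1/σ₀² + n/σ².
So 1/σ₀² = 1/0.9063 − 19/18.5 = 1.103387 − 1.027027 = 0.076360.
Hence σ₀² = 1/0.076360 ≈ 13.1.

σ₀² = 13.1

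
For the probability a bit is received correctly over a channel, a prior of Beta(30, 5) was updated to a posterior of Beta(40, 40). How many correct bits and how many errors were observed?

10 correct bits and 35 errors

Under Beta–binomial conjugacy the posterior parameters are (a+s, b+f).
So s = 40 − 30 = 10 and f = 40 − 5 = 35.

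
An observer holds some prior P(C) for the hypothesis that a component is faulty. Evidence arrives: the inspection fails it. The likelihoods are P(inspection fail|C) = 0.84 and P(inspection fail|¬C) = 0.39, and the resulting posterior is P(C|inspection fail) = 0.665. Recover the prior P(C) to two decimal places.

P(C) = 0.48

Bayes' rule in odds form gives O(C|E) = O(C)·[P(E|C)/P(E|¬C)], hence O(C) = O(C|E)/LR.
Posterior odds = 0.665/(1−0.665) = 1.9851. LR = 0.84/0.39 = 2.1538.
Prior odds = 1.9851/2.1538 = 0.9217, so P(C) = 0.9217/(1+0.9217) ≈ 0.48.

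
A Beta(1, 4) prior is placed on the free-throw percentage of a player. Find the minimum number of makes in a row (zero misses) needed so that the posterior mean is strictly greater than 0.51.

k = 4

After k makes and 0 misses the posterior is Beta(1+k, 4), with mean (1+k)/(1+4+k).
Set (1+k)/(5+k) > 0.51 and solve: k > (0.51·5 − 1)/(1 − 0.51) = 3.163.
The smallest integer exceeding 3.163 is 4, and checking k=4: (5)/(9) = 0.5556 > 0.51.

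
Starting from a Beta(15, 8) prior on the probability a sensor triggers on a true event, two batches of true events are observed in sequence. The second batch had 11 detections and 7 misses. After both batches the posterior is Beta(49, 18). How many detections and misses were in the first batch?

23 detections and 3 misses

Because Beta–binomial updating is additive in the counts, the combined data contributed (α_post−α_prior, β_post−β_prior) successes and failures.
Total across both batches: 49−15=34 detections, 18−8=10 misses.
Subtract the second batch: 34−11=23 detections and 10−7=3 misses.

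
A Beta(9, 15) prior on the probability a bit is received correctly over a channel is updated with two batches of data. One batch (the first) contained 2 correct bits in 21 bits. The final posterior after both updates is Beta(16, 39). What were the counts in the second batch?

5 correct bits and 5 errors

Because Beta–binomial updating is additive in the counts, the combined data contributed (α_post−α_prior, β_post−β_prior) successes and failures.
Total across both batches: 16−9=7 correct bits, 39−15=24 errors.
Subtract the first batch: 7−2=5 correct bits and 24−19=5 errors.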